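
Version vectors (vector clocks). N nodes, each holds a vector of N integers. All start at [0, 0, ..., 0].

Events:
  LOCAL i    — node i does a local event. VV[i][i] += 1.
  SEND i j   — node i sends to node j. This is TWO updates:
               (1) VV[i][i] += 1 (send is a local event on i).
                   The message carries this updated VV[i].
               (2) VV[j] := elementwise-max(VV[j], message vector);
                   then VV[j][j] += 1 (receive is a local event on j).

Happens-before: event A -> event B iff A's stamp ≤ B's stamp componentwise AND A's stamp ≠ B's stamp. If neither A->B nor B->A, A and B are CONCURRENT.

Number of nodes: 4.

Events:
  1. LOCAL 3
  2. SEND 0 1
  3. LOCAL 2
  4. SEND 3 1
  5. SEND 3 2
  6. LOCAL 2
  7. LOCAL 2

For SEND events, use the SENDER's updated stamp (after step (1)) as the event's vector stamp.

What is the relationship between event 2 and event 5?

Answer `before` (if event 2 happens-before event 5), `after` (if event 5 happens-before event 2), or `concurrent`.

Initial: VV[0]=[0, 0, 0, 0]
Initial: VV[1]=[0, 0, 0, 0]
Initial: VV[2]=[0, 0, 0, 0]
Initial: VV[3]=[0, 0, 0, 0]
Event 1: LOCAL 3: VV[3][3]++ -> VV[3]=[0, 0, 0, 1]
Event 2: SEND 0->1: VV[0][0]++ -> VV[0]=[1, 0, 0, 0], msg_vec=[1, 0, 0, 0]; VV[1]=max(VV[1],msg_vec) then VV[1][1]++ -> VV[1]=[1, 1, 0, 0]
Event 3: LOCAL 2: VV[2][2]++ -> VV[2]=[0, 0, 1, 0]
Event 4: SEND 3->1: VV[3][3]++ -> VV[3]=[0, 0, 0, 2], msg_vec=[0, 0, 0, 2]; VV[1]=max(VV[1],msg_vec) then VV[1][1]++ -> VV[1]=[1, 2, 0, 2]
Event 5: SEND 3->2: VV[3][3]++ -> VV[3]=[0, 0, 0, 3], msg_vec=[0, 0, 0, 3]; VV[2]=max(VV[2],msg_vec) then VV[2][2]++ -> VV[2]=[0, 0, 2, 3]
Event 6: LOCAL 2: VV[2][2]++ -> VV[2]=[0, 0, 3, 3]
Event 7: LOCAL 2: VV[2][2]++ -> VV[2]=[0, 0, 4, 3]
Event 2 stamp: [1, 0, 0, 0]
Event 5 stamp: [0, 0, 0, 3]
[1, 0, 0, 0] <= [0, 0, 0, 3]? False
[0, 0, 0, 3] <= [1, 0, 0, 0]? False
Relation: concurrent

Answer: concurrent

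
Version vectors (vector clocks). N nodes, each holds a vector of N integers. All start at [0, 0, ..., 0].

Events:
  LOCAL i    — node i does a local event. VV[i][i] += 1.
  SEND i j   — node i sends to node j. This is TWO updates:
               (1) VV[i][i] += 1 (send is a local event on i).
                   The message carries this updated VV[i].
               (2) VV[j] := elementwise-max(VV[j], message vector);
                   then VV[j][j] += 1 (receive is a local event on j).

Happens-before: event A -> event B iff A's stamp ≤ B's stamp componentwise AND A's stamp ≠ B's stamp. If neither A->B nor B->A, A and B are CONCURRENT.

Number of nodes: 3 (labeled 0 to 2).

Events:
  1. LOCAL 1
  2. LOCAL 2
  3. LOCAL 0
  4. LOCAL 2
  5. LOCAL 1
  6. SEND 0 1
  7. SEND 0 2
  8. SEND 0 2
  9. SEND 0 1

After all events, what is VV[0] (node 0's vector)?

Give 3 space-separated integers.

Initial: VV[0]=[0, 0, 0]
Initial: VV[1]=[0, 0, 0]
Initial: VV[2]=[0, 0, 0]
Event 1: LOCAL 1: VV[1][1]++ -> VV[1]=[0, 1, 0]
Event 2: LOCAL 2: VV[2][2]++ -> VV[2]=[0, 0, 1]
Event 3: LOCAL 0: VV[0][0]++ -> VV[0]=[1, 0, 0]
Event 4: LOCAL 2: VV[2][2]++ -> VV[2]=[0, 0, 2]
Event 5: LOCAL 1: VV[1][1]++ -> VV[1]=[0, 2, 0]
Event 6: SEND 0->1: VV[0][0]++ -> VV[0]=[2, 0, 0], msg_vec=[2, 0, 0]; VV[1]=max(VV[1],msg_vec) then VV[1][1]++ -> VV[1]=[2, 3, 0]
Event 7: SEND 0->2: VV[0][0]++ -> VV[0]=[3, 0, 0], msg_vec=[3, 0, 0]; VV[2]=max(VV[2],msg_vec) then VV[2][2]++ -> VV[2]=[3, 0, 3]
Event 8: SEND 0->2: VV[0][0]++ -> VV[0]=[4, 0, 0], msg_vec=[4, 0, 0]; VV[2]=max(VV[2],msg_vec) then VV[2][2]++ -> VV[2]=[4, 0, 4]
Event 9: SEND 0->1: VV[0][0]++ -> VV[0]=[5, 0, 0], msg_vec=[5, 0, 0]; VV[1]=max(VV[1],msg_vec) then VV[1][1]++ -> VV[1]=[5, 4, 0]
Final vectors: VV[0]=[5, 0, 0]; VV[1]=[5, 4, 0]; VV[2]=[4, 0, 4]

Answer: 5 0 0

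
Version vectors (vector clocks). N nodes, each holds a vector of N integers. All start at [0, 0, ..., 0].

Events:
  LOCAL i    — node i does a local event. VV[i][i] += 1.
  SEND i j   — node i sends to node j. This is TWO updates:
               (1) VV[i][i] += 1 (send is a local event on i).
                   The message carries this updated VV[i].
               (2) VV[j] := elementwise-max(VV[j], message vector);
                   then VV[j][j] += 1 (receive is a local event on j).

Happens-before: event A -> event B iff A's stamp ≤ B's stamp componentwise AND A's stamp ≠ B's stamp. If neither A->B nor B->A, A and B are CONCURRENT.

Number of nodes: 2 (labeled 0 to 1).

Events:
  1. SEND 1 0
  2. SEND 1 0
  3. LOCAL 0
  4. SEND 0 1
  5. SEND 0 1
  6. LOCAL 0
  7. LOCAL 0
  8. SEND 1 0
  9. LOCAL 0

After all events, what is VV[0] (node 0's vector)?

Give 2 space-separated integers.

Initial: VV[0]=[0, 0]
Initial: VV[1]=[0, 0]
Event 1: SEND 1->0: VV[1][1]++ -> VV[1]=[0, 1], msg_vec=[0, 1]; VV[0]=max(VV[0],msg_vec) then VV[0][0]++ -> VV[0]=[1, 1]
Event 2: SEND 1->0: VV[1][1]++ -> VV[1]=[0, 2], msg_vec=[0, 2]; VV[0]=max(VV[0],msg_vec) then VV[0][0]++ -> VV[0]=[2, 2]
Event 3: LOCAL 0: VV[0][0]++ -> VV[0]=[3, 2]
Event 4: SEND 0->1: VV[0][0]++ -> VV[0]=[4, 2], msg_vec=[4, 2]; VV[1]=max(VV[1],msg_vec) then VV[1][1]++ -> VV[1]=[4, 3]
Event 5: SEND 0->1: VV[0][0]++ -> VV[0]=[5, 2], msg_vec=[5, 2]; VV[1]=max(VV[1],msg_vec) then VV[1][1]++ -> VV[1]=[5, 4]
Event 6: LOCAL 0: VV[0][0]++ -> VV[0]=[6, 2]
Event 7: LOCAL 0: VV[0][0]++ -> VV[0]=[7, 2]
Event 8: SEND 1->0: VV[1][1]++ -> VV[1]=[5, 5], msg_vec=[5, 5]; VV[0]=max(VV[0],msg_vec) then VV[0][0]++ -> VV[0]=[8, 5]
Event 9: LOCAL 0: VV[0][0]++ -> VV[0]=[9, 5]
Final vectors: VV[0]=[9, 5]; VV[1]=[5, 5]

Answer: 9 5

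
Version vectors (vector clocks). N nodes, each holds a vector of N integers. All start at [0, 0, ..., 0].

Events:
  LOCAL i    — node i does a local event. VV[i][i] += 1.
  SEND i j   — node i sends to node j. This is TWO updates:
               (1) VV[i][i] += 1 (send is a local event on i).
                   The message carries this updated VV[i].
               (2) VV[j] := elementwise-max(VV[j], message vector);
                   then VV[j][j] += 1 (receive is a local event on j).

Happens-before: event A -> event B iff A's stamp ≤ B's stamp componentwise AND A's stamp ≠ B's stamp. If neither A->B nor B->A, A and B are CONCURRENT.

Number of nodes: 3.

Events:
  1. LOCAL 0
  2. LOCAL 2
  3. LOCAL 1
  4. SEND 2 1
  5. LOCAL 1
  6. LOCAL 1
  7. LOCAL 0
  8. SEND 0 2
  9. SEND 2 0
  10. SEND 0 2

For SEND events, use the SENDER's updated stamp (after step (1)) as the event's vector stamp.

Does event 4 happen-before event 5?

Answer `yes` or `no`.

Answer: yes

Derivation:
Initial: VV[0]=[0, 0, 0]
Initial: VV[1]=[0, 0, 0]
Initial: VV[2]=[0, 0, 0]
Event 1: LOCAL 0: VV[0][0]++ -> VV[0]=[1, 0, 0]
Event 2: LOCAL 2: VV[2][2]++ -> VV[2]=[0, 0, 1]
Event 3: LOCAL 1: VV[1][1]++ -> VV[1]=[0, 1, 0]
Event 4: SEND 2->1: VV[2][2]++ -> VV[2]=[0, 0, 2], msg_vec=[0, 0, 2]; VV[1]=max(VV[1],msg_vec) then VV[1][1]++ -> VV[1]=[0, 2, 2]
Event 5: LOCAL 1: VV[1][1]++ -> VV[1]=[0, 3, 2]
Event 6: LOCAL 1: VV[1][1]++ -> VV[1]=[0, 4, 2]
Event 7: LOCAL 0: VV[0][0]++ -> VV[0]=[2, 0, 0]
Event 8: SEND 0->2: VV[0][0]++ -> VV[0]=[3, 0, 0], msg_vec=[3, 0, 0]; VV[2]=max(VV[2],msg_vec) then VV[2][2]++ -> VV[2]=[3, 0, 3]
Event 9: SEND 2->0: VV[2][2]++ -> VV[2]=[3, 0, 4], msg_vec=[3, 0, 4]; VV[0]=max(VV[0],msg_vec) then VV[0][0]++ -> VV[0]=[4, 0, 4]
Event 10: SEND 0->2: VV[0][0]++ -> VV[0]=[5, 0, 4], msg_vec=[5, 0, 4]; VV[2]=max(VV[2],msg_vec) then VV[2][2]++ -> VV[2]=[5, 0, 5]
Event 4 stamp: [0, 0, 2]
Event 5 stamp: [0, 3, 2]
[0, 0, 2] <= [0, 3, 2]? True. Equal? False. Happens-before: True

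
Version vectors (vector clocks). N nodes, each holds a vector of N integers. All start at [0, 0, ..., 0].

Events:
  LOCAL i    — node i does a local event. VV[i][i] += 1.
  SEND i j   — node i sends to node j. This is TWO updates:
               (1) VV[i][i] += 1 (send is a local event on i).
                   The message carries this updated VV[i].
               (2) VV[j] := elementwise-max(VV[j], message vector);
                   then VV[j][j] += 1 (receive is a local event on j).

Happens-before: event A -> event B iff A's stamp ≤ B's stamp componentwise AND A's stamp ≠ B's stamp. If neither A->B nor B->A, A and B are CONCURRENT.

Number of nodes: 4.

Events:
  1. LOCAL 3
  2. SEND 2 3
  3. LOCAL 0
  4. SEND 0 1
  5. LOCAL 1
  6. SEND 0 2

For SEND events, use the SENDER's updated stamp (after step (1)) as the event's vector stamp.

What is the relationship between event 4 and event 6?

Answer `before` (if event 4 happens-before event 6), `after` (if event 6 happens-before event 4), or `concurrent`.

Initial: VV[0]=[0, 0, 0, 0]
Initial: VV[1]=[0, 0, 0, 0]
Initial: VV[2]=[0, 0, 0, 0]
Initial: VV[3]=[0, 0, 0, 0]
Event 1: LOCAL 3: VV[3][3]++ -> VV[3]=[0, 0, 0, 1]
Event 2: SEND 2->3: VV[2][2]++ -> VV[2]=[0, 0, 1, 0], msg_vec=[0, 0, 1, 0]; VV[3]=max(VV[3],msg_vec) then VV[3][3]++ -> VV[3]=[0, 0, 1, 2]
Event 3: LOCAL 0: VV[0][0]++ -> VV[0]=[1, 0, 0, 0]
Event 4: SEND 0->1: VV[0][0]++ -> VV[0]=[2, 0, 0, 0], msg_vec=[2, 0, 0, 0]; VV[1]=max(VV[1],msg_vec) then VV[1][1]++ -> VV[1]=[2, 1, 0, 0]
Event 5: LOCAL 1: VV[1][1]++ -> VV[1]=[2, 2, 0, 0]
Event 6: SEND 0->2: VV[0][0]++ -> VV[0]=[3, 0, 0, 0], msg_vec=[3, 0, 0, 0]; VV[2]=max(VV[2],msg_vec) then VV[2][2]++ -> VV[2]=[3, 0, 2, 0]
Event 4 stamp: [2, 0, 0, 0]
Event 6 stamp: [3, 0, 0, 0]
[2, 0, 0, 0] <= [3, 0, 0, 0]? True
[3, 0, 0, 0] <= [2, 0, 0, 0]? False
Relation: before

Answer: before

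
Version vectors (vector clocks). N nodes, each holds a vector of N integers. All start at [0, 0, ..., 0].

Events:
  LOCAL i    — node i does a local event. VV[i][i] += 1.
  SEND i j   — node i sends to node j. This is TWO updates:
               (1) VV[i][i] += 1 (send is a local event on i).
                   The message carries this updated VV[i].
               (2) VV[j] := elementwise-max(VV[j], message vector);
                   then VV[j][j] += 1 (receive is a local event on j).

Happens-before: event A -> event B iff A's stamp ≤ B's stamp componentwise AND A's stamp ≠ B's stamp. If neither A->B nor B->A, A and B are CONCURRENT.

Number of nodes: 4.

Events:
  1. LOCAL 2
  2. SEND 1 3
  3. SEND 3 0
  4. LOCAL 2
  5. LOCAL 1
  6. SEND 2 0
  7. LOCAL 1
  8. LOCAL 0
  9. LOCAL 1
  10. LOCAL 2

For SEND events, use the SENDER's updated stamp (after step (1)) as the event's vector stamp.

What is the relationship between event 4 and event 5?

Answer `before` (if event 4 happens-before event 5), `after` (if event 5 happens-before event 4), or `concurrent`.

Initial: VV[0]=[0, 0, 0, 0]
Initial: VV[1]=[0, 0, 0, 0]
Initial: VV[2]=[0, 0, 0, 0]
Initial: VV[3]=[0, 0, 0, 0]
Event 1: LOCAL 2: VV[2][2]++ -> VV[2]=[0, 0, 1, 0]
Event 2: SEND 1->3: VV[1][1]++ -> VV[1]=[0, 1, 0, 0], msg_vec=[0, 1, 0, 0]; VV[3]=max(VV[3],msg_vec) then VV[3][3]++ -> VV[3]=[0, 1, 0, 1]
Event 3: SEND 3->0: VV[3][3]++ -> VV[3]=[0, 1, 0, 2], msg_vec=[0, 1, 0, 2]; VV[0]=max(VV[0],msg_vec) then VV[0][0]++ -> VV[0]=[1, 1, 0, 2]
Event 4: LOCAL 2: VV[2][2]++ -> VV[2]=[0, 0, 2, 0]
Event 5: LOCAL 1: VV[1][1]++ -> VV[1]=[0, 2, 0, 0]
Event 6: SEND 2->0: VV[2][2]++ -> VV[2]=[0, 0, 3, 0], msg_vec=[0, 0, 3, 0]; VV[0]=max(VV[0],msg_vec) then VV[0][0]++ -> VV[0]=[2, 1, 3, 2]
Event 7: LOCAL 1: VV[1][1]++ -> VV[1]=[0, 3, 0, 0]
Event 8: LOCAL 0: VV[0][0]++ -> VV[0]=[3, 1, 3, 2]
Event 9: LOCAL 1: VV[1][1]++ -> VV[1]=[0, 4, 0, 0]
Event 10: LOCAL 2: VV[2][2]++ -> VV[2]=[0, 0, 4, 0]
Event 4 stamp: [0, 0, 2, 0]
Event 5 stamp: [0, 2, 0, 0]
[0, 0, 2, 0] <= [0, 2, 0, 0]? False
[0, 2, 0, 0] <= [0, 0, 2, 0]? False
Relation: concurrent

Answer: concurrent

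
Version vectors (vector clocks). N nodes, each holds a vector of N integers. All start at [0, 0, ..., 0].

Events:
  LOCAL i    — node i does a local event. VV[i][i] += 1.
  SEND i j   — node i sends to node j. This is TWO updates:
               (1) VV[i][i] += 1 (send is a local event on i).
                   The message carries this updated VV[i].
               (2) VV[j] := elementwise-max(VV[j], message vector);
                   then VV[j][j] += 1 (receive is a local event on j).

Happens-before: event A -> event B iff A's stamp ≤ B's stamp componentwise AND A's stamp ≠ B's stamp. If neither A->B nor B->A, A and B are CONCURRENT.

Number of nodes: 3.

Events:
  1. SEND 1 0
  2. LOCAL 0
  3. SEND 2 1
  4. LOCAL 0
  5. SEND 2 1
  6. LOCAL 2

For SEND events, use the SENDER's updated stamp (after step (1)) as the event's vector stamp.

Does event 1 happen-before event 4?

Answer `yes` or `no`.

Answer: yes

Derivation:
Initial: VV[0]=[0, 0, 0]
Initial: VV[1]=[0, 0, 0]
Initial: VV[2]=[0, 0, 0]
Event 1: SEND 1->0: VV[1][1]++ -> VV[1]=[0, 1, 0], msg_vec=[0, 1, 0]; VV[0]=max(VV[0],msg_vec) then VV[0][0]++ -> VV[0]=[1, 1, 0]
Event 2: LOCAL 0: VV[0][0]++ -> VV[0]=[2, 1, 0]
Event 3: SEND 2->1: VV[2][2]++ -> VV[2]=[0, 0, 1], msg_vec=[0, 0, 1]; VV[1]=max(VV[1],msg_vec) then VV[1][1]++ -> VV[1]=[0, 2, 1]
Event 4: LOCAL 0: VV[0][0]++ -> VV[0]=[3, 1, 0]
Event 5: SEND 2->1: VV[2][2]++ -> VV[2]=[0, 0, 2], msg_vec=[0, 0, 2]; VV[1]=max(VV[1],msg_vec) then VV[1][1]++ -> VV[1]=[0, 3, 2]
Event 6: LOCAL 2: VV[2][2]++ -> VV[2]=[0, 0, 3]
Event 1 stamp: [0, 1, 0]
Event 4 stamp: [3, 1, 0]
[0, 1, 0] <= [3, 1, 0]? True. Equal? False. Happens-before: True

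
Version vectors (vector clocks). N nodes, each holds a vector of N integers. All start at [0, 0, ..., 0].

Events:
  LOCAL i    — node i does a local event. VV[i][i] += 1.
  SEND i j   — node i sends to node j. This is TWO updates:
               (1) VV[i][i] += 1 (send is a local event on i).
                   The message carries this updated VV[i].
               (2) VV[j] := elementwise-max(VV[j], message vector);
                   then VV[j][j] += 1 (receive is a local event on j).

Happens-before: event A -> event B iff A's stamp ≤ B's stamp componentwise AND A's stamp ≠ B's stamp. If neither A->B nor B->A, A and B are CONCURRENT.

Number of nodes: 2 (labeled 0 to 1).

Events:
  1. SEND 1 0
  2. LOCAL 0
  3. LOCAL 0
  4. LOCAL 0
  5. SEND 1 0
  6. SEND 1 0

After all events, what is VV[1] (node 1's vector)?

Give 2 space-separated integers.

Initial: VV[0]=[0, 0]
Initial: VV[1]=[0, 0]
Event 1: SEND 1->0: VV[1][1]++ -> VV[1]=[0, 1], msg_vec=[0, 1]; VV[0]=max(VV[0],msg_vec) then VV[0][0]++ -> VV[0]=[1, 1]
Event 2: LOCAL 0: VV[0][0]++ -> VV[0]=[2, 1]
Event 3: LOCAL 0: VV[0][0]++ -> VV[0]=[3, 1]
Event 4: LOCAL 0: VV[0][0]++ -> VV[0]=[4, 1]
Event 5: SEND 1->0: VV[1][1]++ -> VV[1]=[0, 2], msg_vec=[0, 2]; VV[0]=max(VV[0],msg_vec) then VV[0][0]++ -> VV[0]=[5, 2]
Event 6: SEND 1->0: VV[1][1]++ -> VV[1]=[0, 3], msg_vec=[0, 3]; VV[0]=max(VV[0],msg_vec) then VV[0][0]++ -> VV[0]=[6, 3]
Final vectors: VV[0]=[6, 3]; VV[1]=[0, 3]

Answer: 0 3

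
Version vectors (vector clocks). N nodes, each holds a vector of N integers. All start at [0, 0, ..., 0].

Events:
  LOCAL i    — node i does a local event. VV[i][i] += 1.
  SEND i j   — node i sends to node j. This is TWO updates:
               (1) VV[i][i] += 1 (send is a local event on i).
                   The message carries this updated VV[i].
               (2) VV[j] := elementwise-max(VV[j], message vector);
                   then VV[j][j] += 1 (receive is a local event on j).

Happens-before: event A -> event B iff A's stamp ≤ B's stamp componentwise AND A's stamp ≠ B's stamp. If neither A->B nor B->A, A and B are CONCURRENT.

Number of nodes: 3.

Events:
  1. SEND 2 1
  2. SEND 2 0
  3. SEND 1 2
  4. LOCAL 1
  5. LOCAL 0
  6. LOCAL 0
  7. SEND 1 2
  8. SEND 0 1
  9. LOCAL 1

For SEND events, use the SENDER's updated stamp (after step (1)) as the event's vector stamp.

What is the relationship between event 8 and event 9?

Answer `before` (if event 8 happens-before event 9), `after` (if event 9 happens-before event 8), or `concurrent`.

Initial: VV[0]=[0, 0, 0]
Initial: VV[1]=[0, 0, 0]
Initial: VV[2]=[0, 0, 0]
Event 1: SEND 2->1: VV[2][2]++ -> VV[2]=[0, 0, 1], msg_vec=[0, 0, 1]; VV[1]=max(VV[1],msg_vec) then VV[1][1]++ -> VV[1]=[0, 1, 1]
Event 2: SEND 2->0: VV[2][2]++ -> VV[2]=[0, 0, 2], msg_vec=[0, 0, 2]; VV[0]=max(VV[0],msg_vec) then VV[0][0]++ -> VV[0]=[1, 0, 2]
Event 3: SEND 1->2: VV[1][1]++ -> VV[1]=[0, 2, 1], msg_vec=[0, 2, 1]; VV[2]=max(VV[2],msg_vec) then VV[2][2]++ -> VV[2]=[0, 2, 3]
Event 4: LOCAL 1: VV[1][1]++ -> VV[1]=[0, 3, 1]
Event 5: LOCAL 0: VV[0][0]++ -> VV[0]=[2, 0, 2]
Event 6: LOCAL 0: VV[0][0]++ -> VV[0]=[3, 0, 2]
Event 7: SEND 1->2: VV[1][1]++ -> VV[1]=[0, 4, 1], msg_vec=[0, 4, 1]; VV[2]=max(VV[2],msg_vec) then VV[2][2]++ -> VV[2]=[0, 4, 4]
Event 8: SEND 0->1: VV[0][0]++ -> VV[0]=[4, 0, 2], msg_vec=[4, 0, 2]; VV[1]=max(VV[1],msg_vec) then VV[1][1]++ -> VV[1]=[4, 5, 2]
Event 9: LOCAL 1: VV[1][1]++ -> VV[1]=[4, 6, 2]
Event 8 stamp: [4, 0, 2]
Event 9 stamp: [4, 6, 2]
[4, 0, 2] <= [4, 6, 2]? True
[4, 6, 2] <= [4, 0, 2]? False
Relation: before

Answer: before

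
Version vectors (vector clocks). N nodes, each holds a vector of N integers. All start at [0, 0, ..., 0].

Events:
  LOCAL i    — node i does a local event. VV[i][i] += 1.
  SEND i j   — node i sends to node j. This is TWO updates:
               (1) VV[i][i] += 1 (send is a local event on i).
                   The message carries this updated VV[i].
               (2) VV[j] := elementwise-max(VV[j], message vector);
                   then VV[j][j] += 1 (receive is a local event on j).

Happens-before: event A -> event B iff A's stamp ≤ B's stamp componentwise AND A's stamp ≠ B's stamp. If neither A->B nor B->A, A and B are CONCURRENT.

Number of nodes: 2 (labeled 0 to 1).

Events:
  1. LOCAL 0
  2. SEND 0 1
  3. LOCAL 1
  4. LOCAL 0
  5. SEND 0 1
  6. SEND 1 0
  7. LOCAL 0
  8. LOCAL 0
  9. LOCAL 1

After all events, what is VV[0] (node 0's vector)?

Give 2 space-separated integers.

Answer: 7 4

Derivation:
Initial: VV[0]=[0, 0]
Initial: VV[1]=[0, 0]
Event 1: LOCAL 0: VV[0][0]++ -> VV[0]=[1, 0]
Event 2: SEND 0->1: VV[0][0]++ -> VV[0]=[2, 0], msg_vec=[2, 0]; VV[1]=max(VV[1],msg_vec) then VV[1][1]++ -> VV[1]=[2, 1]
Event 3: LOCAL 1: VV[1][1]++ -> VV[1]=[2, 2]
Event 4: LOCAL 0: VV[0][0]++ -> VV[0]=[3, 0]
Event 5: SEND 0->1: VV[0][0]++ -> VV[0]=[4, 0], msg_vec=[4, 0]; VV[1]=max(VV[1],msg_vec) then VV[1][1]++ -> VV[1]=[4, 3]
Event 6: SEND 1->0: VV[1][1]++ -> VV[1]=[4, 4], msg_vec=[4, 4]; VV[0]=max(VV[0],msg_vec) then VV[0][0]++ -> VV[0]=[5, 4]
Event 7: LOCAL 0: VV[0][0]++ -> VV[0]=[6, 4]
Event 8: LOCAL 0: VV[0][0]++ -> VV[0]=[7, 4]
Event 9: LOCAL 1: VV[1][1]++ -> VV[1]=[4, 5]
Final vectors: VV[0]=[7, 4]; VV[1]=[4, 5]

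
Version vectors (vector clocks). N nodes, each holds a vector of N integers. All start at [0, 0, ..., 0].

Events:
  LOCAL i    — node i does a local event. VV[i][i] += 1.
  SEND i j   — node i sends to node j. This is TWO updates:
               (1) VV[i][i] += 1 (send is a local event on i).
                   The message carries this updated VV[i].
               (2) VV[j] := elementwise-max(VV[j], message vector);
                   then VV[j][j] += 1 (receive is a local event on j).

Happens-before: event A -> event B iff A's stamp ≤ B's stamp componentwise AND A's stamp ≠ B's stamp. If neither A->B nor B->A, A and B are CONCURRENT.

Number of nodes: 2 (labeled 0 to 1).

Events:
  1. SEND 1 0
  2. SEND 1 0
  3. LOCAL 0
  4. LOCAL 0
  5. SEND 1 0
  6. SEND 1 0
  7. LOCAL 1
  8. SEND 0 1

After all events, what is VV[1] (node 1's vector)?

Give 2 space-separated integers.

Initial: VV[0]=[0, 0]
Initial: VV[1]=[0, 0]
Event 1: SEND 1->0: VV[1][1]++ -> VV[1]=[0, 1], msg_vec=[0, 1]; VV[0]=max(VV[0],msg_vec) then VV[0][0]++ -> VV[0]=[1, 1]
Event 2: SEND 1->0: VV[1][1]++ -> VV[1]=[0, 2], msg_vec=[0, 2]; VV[0]=max(VV[0],msg_vec) then VV[0][0]++ -> VV[0]=[2, 2]
Event 3: LOCAL 0: VV[0][0]++ -> VV[0]=[3, 2]
Event 4: LOCAL 0: VV[0][0]++ -> VV[0]=[4, 2]
Event 5: SEND 1->0: VV[1][1]++ -> VV[1]=[0, 3], msg_vec=[0, 3]; VV[0]=max(VV[0],msg_vec) then VV[0][0]++ -> VV[0]=[5, 3]
Event 6: SEND 1->0: VV[1][1]++ -> VV[1]=[0, 4], msg_vec=[0, 4]; VV[0]=max(VV[0],msg_vec) then VV[0][0]++ -> VV[0]=[6, 4]
Event 7: LOCAL 1: VV[1][1]++ -> VV[1]=[0, 5]
Event 8: SEND 0->1: VV[0][0]++ -> VV[0]=[7, 4], msg_vec=[7, 4]; VV[1]=max(VV[1],msg_vec) then VV[1][1]++ -> VV[1]=[7, 6]
Final vectors: VV[0]=[7, 4]; VV[1]=[7, 6]

Answer: 7 6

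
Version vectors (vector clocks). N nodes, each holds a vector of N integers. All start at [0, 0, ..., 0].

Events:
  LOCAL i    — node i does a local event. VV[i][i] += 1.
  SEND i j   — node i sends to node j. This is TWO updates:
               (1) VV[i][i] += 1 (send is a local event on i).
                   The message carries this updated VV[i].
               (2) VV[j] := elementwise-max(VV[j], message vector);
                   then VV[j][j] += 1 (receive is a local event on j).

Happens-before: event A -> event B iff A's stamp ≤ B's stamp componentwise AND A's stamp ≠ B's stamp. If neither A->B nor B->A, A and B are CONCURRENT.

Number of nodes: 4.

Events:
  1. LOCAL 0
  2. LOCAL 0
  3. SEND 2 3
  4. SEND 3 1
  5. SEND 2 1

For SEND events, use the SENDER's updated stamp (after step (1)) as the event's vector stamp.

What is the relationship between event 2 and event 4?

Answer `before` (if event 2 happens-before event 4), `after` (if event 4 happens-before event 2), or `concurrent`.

Initial: VV[0]=[0, 0, 0, 0]
Initial: VV[1]=[0, 0, 0, 0]
Initial: VV[2]=[0, 0, 0, 0]
Initial: VV[3]=[0, 0, 0, 0]
Event 1: LOCAL 0: VV[0][0]++ -> VV[0]=[1, 0, 0, 0]
Event 2: LOCAL 0: VV[0][0]++ -> VV[0]=[2, 0, 0, 0]
Event 3: SEND 2->3: VV[2][2]++ -> VV[2]=[0, 0, 1, 0], msg_vec=[0, 0, 1, 0]; VV[3]=max(VV[3],msg_vec) then VV[3][3]++ -> VV[3]=[0, 0, 1, 1]
Event 4: SEND 3->1: VV[3][3]++ -> VV[3]=[0, 0, 1, 2], msg_vec=[0, 0, 1, 2]; VV[1]=max(VV[1],msg_vec) then VV[1][1]++ -> VV[1]=[0, 1, 1, 2]
Event 5: SEND 2->1: VV[2][2]++ -> VV[2]=[0, 0, 2, 0], msg_vec=[0, 0, 2, 0]; VV[1]=max(VV[1],msg_vec) then VV[1][1]++ -> VV[1]=[0, 2, 2, 2]
Event 2 stamp: [2, 0, 0, 0]
Event 4 stamp: [0, 0, 1, 2]
[2, 0, 0, 0] <= [0, 0, 1, 2]? False
[0, 0, 1, 2] <= [2, 0, 0, 0]? False
Relation: concurrent

Answer: concurrent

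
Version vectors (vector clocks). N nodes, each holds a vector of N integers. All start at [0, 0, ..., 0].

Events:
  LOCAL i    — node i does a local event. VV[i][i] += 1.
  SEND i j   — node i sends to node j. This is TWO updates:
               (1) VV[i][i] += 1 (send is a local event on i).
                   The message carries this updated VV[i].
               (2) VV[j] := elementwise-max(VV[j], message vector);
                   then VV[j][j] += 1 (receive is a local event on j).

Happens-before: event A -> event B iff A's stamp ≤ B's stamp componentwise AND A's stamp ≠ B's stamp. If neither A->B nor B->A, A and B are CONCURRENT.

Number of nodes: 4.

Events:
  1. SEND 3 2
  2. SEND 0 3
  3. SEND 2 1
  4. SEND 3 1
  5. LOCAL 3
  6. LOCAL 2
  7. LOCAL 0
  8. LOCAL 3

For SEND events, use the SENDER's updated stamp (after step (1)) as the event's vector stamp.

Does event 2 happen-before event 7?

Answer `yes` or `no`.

Answer: yes

Derivation:
Initial: VV[0]=[0, 0, 0, 0]
Initial: VV[1]=[0, 0, 0, 0]
Initial: VV[2]=[0, 0, 0, 0]
Initial: VV[3]=[0, 0, 0, 0]
Event 1: SEND 3->2: VV[3][3]++ -> VV[3]=[0, 0, 0, 1], msg_vec=[0, 0, 0, 1]; VV[2]=max(VV[2],msg_vec) then VV[2][2]++ -> VV[2]=[0, 0, 1, 1]
Event 2: SEND 0->3: VV[0][0]++ -> VV[0]=[1, 0, 0, 0], msg_vec=[1, 0, 0, 0]; VV[3]=max(VV[3],msg_vec) then VV[3][3]++ -> VV[3]=[1, 0, 0, 2]
Event 3: SEND 2->1: VV[2][2]++ -> VV[2]=[0, 0, 2, 1], msg_vec=[0, 0, 2, 1]; VV[1]=max(VV[1],msg_vec) then VV[1][1]++ -> VV[1]=[0, 1, 2, 1]
Event 4: SEND 3->1: VV[3][3]++ -> VV[3]=[1, 0, 0, 3], msg_vec=[1, 0, 0, 3]; VV[1]=max(VV[1],msg_vec) then VV[1][1]++ -> VV[1]=[1, 2, 2, 3]
Event 5: LOCAL 3: VV[3][3]++ -> VV[3]=[1, 0, 0, 4]
Event 6: LOCAL 2: VV[2][2]++ -> VV[2]=[0, 0, 3, 1]
Event 7: LOCAL 0: VV[0][0]++ -> VV[0]=[2, 0, 0, 0]
Event 8: LOCAL 3: VV[3][3]++ -> VV[3]=[1, 0, 0, 5]
Event 2 stamp: [1, 0, 0, 0]
Event 7 stamp: [2, 0, 0, 0]
[1, 0, 0, 0] <= [2, 0, 0, 0]? True. Equal? False. Happens-before: True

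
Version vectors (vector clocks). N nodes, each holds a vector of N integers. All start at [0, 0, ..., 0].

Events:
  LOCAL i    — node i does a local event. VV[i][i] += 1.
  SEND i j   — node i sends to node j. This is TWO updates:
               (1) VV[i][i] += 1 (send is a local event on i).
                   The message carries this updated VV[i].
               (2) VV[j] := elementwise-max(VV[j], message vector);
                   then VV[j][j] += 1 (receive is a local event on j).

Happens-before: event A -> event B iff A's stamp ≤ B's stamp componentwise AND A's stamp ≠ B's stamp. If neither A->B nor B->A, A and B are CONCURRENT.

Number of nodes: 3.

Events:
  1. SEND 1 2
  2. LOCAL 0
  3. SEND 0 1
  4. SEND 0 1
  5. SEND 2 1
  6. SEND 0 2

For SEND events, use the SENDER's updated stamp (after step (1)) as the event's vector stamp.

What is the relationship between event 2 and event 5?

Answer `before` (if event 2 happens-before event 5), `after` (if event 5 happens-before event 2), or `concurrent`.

Answer: concurrent

Derivation:
Initial: VV[0]=[0, 0, 0]
Initial: VV[1]=[0, 0, 0]
Initial: VV[2]=[0, 0, 0]
Event 1: SEND 1->2: VV[1][1]++ -> VV[1]=[0, 1, 0], msg_vec=[0, 1, 0]; VV[2]=max(VV[2],msg_vec) then VV[2][2]++ -> VV[2]=[0, 1, 1]
Event 2: LOCAL 0: VV[0][0]++ -> VV[0]=[1, 0, 0]
Event 3: SEND 0->1: VV[0][0]++ -> VV[0]=[2, 0, 0], msg_vec=[2, 0, 0]; VV[1]=max(VV[1],msg_vec) then VV[1][1]++ -> VV[1]=[2, 2, 0]
Event 4: SEND 0->1: VV[0][0]++ -> VV[0]=[3, 0, 0], msg_vec=[3, 0, 0]; VV[1]=max(VV[1],msg_vec) then VV[1][1]++ -> VV[1]=[3, 3, 0]
Event 5: SEND 2->1: VV[2][2]++ -> VV[2]=[0, 1, 2], msg_vec=[0, 1, 2]; VV[1]=max(VV[1],msg_vec) then VV[1][1]++ -> VV[1]=[3, 4, 2]
Event 6: SEND 0->2: VV[0][0]++ -> VV[0]=[4, 0, 0], msg_vec=[4, 0, 0]; VV[2]=max(VV[2],msg_vec) then VV[2][2]++ -> VV[2]=[4, 1, 3]
Event 2 stamp: [1, 0, 0]
Event 5 stamp: [0, 1, 2]
[1, 0, 0] <= [0, 1, 2]? False
[0, 1, 2] <= [1, 0, 0]? False
Relation: concurrent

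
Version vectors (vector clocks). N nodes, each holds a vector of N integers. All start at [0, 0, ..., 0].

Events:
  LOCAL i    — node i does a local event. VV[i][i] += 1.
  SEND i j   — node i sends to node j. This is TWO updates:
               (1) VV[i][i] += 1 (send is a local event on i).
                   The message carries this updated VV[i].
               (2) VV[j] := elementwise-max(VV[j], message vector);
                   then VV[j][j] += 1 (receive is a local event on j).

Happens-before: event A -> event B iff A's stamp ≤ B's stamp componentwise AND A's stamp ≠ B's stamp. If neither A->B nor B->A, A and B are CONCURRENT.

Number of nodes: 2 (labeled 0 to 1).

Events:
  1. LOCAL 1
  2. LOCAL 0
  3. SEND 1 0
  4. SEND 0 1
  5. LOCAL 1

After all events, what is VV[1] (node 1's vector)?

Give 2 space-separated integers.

Initial: VV[0]=[0, 0]
Initial: VV[1]=[0, 0]
Event 1: LOCAL 1: VV[1][1]++ -> VV[1]=[0, 1]
Event 2: LOCAL 0: VV[0][0]++ -> VV[0]=[1, 0]
Event 3: SEND 1->0: VV[1][1]++ -> VV[1]=[0, 2], msg_vec=[0, 2]; VV[0]=max(VV[0],msg_vec) then VV[0][0]++ -> VV[0]=[2, 2]
Event 4: SEND 0->1: VV[0][0]++ -> VV[0]=[3, 2], msg_vec=[3, 2]; VV[1]=max(VV[1],msg_vec) then VV[1][1]++ -> VV[1]=[3, 3]
Event 5: LOCAL 1: VV[1][1]++ -> VV[1]=[3, 4]
Final vectors: VV[0]=[3, 2]; VV[1]=[3, 4]

Answer: 3 4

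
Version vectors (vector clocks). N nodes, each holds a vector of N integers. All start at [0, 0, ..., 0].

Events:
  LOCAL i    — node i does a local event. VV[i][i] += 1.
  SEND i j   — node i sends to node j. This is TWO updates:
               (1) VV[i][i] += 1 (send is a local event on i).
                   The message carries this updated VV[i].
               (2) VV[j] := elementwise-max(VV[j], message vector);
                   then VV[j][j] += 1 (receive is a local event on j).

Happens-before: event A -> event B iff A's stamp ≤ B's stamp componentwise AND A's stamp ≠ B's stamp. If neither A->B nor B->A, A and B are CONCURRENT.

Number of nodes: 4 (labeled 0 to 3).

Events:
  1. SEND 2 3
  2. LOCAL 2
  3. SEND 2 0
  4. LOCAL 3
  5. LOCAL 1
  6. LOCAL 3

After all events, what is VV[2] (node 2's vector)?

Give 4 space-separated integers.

Initial: VV[0]=[0, 0, 0, 0]
Initial: VV[1]=[0, 0, 0, 0]
Initial: VV[2]=[0, 0, 0, 0]
Initial: VV[3]=[0, 0, 0, 0]
Event 1: SEND 2->3: VV[2][2]++ -> VV[2]=[0, 0, 1, 0], msg_vec=[0, 0, 1, 0]; VV[3]=max(VV[3],msg_vec) then VV[3][3]++ -> VV[3]=[0, 0, 1, 1]
Event 2: LOCAL 2: VV[2][2]++ -> VV[2]=[0, 0, 2, 0]
Event 3: SEND 2->0: VV[2][2]++ -> VV[2]=[0, 0, 3, 0], msg_vec=[0, 0, 3, 0]; VV[0]=max(VV[0],msg_vec) then VV[0][0]++ -> VV[0]=[1, 0, 3, 0]
Event 4: LOCAL 3: VV[3][3]++ -> VV[3]=[0, 0, 1, 2]
Event 5: LOCAL 1: VV[1][1]++ -> VV[1]=[0, 1, 0, 0]
Event 6: LOCAL 3: VV[3][3]++ -> VV[3]=[0, 0, 1, 3]
Final vectors: VV[0]=[1, 0, 3, 0]; VV[1]=[0, 1, 0, 0]; VV[2]=[0, 0, 3, 0]; VV[3]=[0, 0, 1, 3]

Answer: 0 0 3 0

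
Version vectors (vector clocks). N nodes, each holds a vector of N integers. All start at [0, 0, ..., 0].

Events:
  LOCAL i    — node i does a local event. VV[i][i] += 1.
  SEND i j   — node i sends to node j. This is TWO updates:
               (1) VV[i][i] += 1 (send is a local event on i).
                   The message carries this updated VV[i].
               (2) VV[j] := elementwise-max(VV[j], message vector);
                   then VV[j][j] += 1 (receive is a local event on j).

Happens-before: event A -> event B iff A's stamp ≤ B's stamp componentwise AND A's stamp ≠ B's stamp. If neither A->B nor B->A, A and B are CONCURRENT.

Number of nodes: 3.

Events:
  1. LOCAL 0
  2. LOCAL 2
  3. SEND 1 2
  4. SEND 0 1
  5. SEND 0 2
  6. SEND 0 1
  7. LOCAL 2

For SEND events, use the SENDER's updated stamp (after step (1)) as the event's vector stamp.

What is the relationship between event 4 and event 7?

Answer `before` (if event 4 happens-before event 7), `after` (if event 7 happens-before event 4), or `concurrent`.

Initial: VV[0]=[0, 0, 0]
Initial: VV[1]=[0, 0, 0]
Initial: VV[2]=[0, 0, 0]
Event 1: LOCAL 0: VV[0][0]++ -> VV[0]=[1, 0, 0]
Event 2: LOCAL 2: VV[2][2]++ -> VV[2]=[0, 0, 1]
Event 3: SEND 1->2: VV[1][1]++ -> VV[1]=[0, 1, 0], msg_vec=[0, 1, 0]; VV[2]=max(VV[2],msg_vec) then VV[2][2]++ -> VV[2]=[0, 1, 2]
Event 4: SEND 0->1: VV[0][0]++ -> VV[0]=[2, 0, 0], msg_vec=[2, 0, 0]; VV[1]=max(VV[1],msg_vec) then VV[1][1]++ -> VV[1]=[2, 2, 0]
Event 5: SEND 0->2: VV[0][0]++ -> VV[0]=[3, 0, 0], msg_vec=[3, 0, 0]; VV[2]=max(VV[2],msg_vec) then VV[2][2]++ -> VV[2]=[3, 1, 3]
Event 6: SEND 0->1: VV[0][0]++ -> VV[0]=[4, 0, 0], msg_vec=[4, 0, 0]; VV[1]=max(VV[1],msg_vec) then VV[1][1]++ -> VV[1]=[4, 3, 0]
Event 7: LOCAL 2: VV[2][2]++ -> VV[2]=[3, 1, 4]
Event 4 stamp: [2, 0, 0]
Event 7 stamp: [3, 1, 4]
[2, 0, 0] <= [3, 1, 4]? True
[3, 1, 4] <= [2, 0, 0]? False
Relation: before

Answer: before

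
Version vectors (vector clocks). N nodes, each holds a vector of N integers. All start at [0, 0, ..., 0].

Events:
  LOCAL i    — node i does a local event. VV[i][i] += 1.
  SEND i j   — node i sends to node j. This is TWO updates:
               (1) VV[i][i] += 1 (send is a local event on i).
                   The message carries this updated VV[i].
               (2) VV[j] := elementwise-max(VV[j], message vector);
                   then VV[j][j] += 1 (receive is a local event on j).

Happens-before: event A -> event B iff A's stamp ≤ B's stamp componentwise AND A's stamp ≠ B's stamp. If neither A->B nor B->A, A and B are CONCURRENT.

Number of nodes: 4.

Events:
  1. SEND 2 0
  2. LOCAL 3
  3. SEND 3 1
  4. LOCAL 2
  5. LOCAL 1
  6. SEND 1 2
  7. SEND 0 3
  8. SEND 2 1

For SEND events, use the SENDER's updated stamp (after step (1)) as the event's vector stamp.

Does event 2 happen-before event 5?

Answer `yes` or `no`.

Answer: yes

Derivation:
Initial: VV[0]=[0, 0, 0, 0]
Initial: VV[1]=[0, 0, 0, 0]
Initial: VV[2]=[0, 0, 0, 0]
Initial: VV[3]=[0, 0, 0, 0]
Event 1: SEND 2->0: VV[2][2]++ -> VV[2]=[0, 0, 1, 0], msg_vec=[0, 0, 1, 0]; VV[0]=max(VV[0],msg_vec) then VV[0][0]++ -> VV[0]=[1, 0, 1, 0]
Event 2: LOCAL 3: VV[3][3]++ -> VV[3]=[0, 0, 0, 1]
Event 3: SEND 3->1: VV[3][3]++ -> VV[3]=[0, 0, 0, 2], msg_vec=[0, 0, 0, 2]; VV[1]=max(VV[1],msg_vec) then VV[1][1]++ -> VV[1]=[0, 1, 0, 2]
Event 4: LOCAL 2: VV[2][2]++ -> VV[2]=[0, 0, 2, 0]
Event 5: LOCAL 1: VV[1][1]++ -> VV[1]=[0, 2, 0, 2]
Event 6: SEND 1->2: VV[1][1]++ -> VV[1]=[0, 3, 0, 2], msg_vec=[0, 3, 0, 2]; VV[2]=max(VV[2],msg_vec) then VV[2][2]++ -> VV[2]=[0, 3, 3, 2]
Event 7: SEND 0->3: VV[0][0]++ -> VV[0]=[2, 0, 1, 0], msg_vec=[2, 0, 1, 0]; VV[3]=max(VV[3],msg_vec) then VV[3][3]++ -> VV[3]=[2, 0, 1, 3]
Event 8: SEND 2->1: VV[2][2]++ -> VV[2]=[0, 3, 4, 2], msg_vec=[0, 3, 4, 2]; VV[1]=max(VV[1],msg_vec) then VV[1][1]++ -> VV[1]=[0, 4, 4, 2]
Event 2 stamp: [0, 0, 0, 1]
Event 5 stamp: [0, 2, 0, 2]
[0, 0, 0, 1] <= [0, 2, 0, 2]? True. Equal? False. Happens-before: True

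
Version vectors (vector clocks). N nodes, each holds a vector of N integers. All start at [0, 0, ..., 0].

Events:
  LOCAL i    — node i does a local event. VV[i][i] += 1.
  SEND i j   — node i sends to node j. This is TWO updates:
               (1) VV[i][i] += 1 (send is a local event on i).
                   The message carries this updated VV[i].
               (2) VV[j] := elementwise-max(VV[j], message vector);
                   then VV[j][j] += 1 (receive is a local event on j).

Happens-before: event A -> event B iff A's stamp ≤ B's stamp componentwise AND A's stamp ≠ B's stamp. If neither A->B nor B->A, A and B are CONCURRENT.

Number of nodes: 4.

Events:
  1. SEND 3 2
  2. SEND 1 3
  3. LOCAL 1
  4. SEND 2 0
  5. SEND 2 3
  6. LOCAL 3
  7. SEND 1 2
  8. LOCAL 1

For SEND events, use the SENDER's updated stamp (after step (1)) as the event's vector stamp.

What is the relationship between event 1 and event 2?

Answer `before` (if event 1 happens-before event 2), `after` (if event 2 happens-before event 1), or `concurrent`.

Initial: VV[0]=[0, 0, 0, 0]
Initial: VV[1]=[0, 0, 0, 0]
Initial: VV[2]=[0, 0, 0, 0]
Initial: VV[3]=[0, 0, 0, 0]
Event 1: SEND 3->2: VV[3][3]++ -> VV[3]=[0, 0, 0, 1], msg_vec=[0, 0, 0, 1]; VV[2]=max(VV[2],msg_vec) then VV[2][2]++ -> VV[2]=[0, 0, 1, 1]
Event 2: SEND 1->3: VV[1][1]++ -> VV[1]=[0, 1, 0, 0], msg_vec=[0, 1, 0, 0]; VV[3]=max(VV[3],msg_vec) then VV[3][3]++ -> VV[3]=[0, 1, 0, 2]
Event 3: LOCAL 1: VV[1][1]++ -> VV[1]=[0, 2, 0, 0]
Event 4: SEND 2->0: VV[2][2]++ -> VV[2]=[0, 0, 2, 1], msg_vec=[0, 0, 2, 1]; VV[0]=max(VV[0],msg_vec) then VV[0][0]++ -> VV[0]=[1, 0, 2, 1]
Event 5: SEND 2->3: VV[2][2]++ -> VV[2]=[0, 0, 3, 1], msg_vec=[0, 0, 3, 1]; VV[3]=max(VV[3],msg_vec) then VV[3][3]++ -> VV[3]=[0, 1, 3, 3]
Event 6: LOCAL 3: VV[3][3]++ -> VV[3]=[0, 1, 3, 4]
Event 7: SEND 1->2: VV[1][1]++ -> VV[1]=[0, 3, 0, 0], msg_vec=[0, 3, 0, 0]; VV[2]=max(VV[2],msg_vec) then VV[2][2]++ -> VV[2]=[0, 3, 4, 1]
Event 8: LOCAL 1: VV[1][1]++ -> VV[1]=[0, 4, 0, 0]
Event 1 stamp: [0, 0, 0, 1]
Event 2 stamp: [0, 1, 0, 0]
[0, 0, 0, 1] <= [0, 1, 0, 0]? False
[0, 1, 0, 0] <= [0, 0, 0, 1]? False
Relation: concurrent

Answer: concurrent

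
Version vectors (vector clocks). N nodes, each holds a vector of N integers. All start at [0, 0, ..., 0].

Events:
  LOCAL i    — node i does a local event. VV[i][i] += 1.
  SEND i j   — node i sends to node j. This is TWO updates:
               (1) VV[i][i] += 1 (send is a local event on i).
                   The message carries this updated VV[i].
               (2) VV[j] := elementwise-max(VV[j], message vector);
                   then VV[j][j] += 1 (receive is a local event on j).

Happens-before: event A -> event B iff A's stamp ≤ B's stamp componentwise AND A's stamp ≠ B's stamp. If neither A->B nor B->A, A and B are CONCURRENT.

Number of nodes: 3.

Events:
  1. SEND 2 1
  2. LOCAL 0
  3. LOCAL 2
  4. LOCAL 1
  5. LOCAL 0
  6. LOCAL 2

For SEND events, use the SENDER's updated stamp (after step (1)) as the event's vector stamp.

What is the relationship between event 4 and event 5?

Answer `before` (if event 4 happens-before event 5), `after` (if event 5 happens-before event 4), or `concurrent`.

Answer: concurrent

Derivation:
Initial: VV[0]=[0, 0, 0]
Initial: VV[1]=[0, 0, 0]
Initial: VV[2]=[0, 0, 0]
Event 1: SEND 2->1: VV[2][2]++ -> VV[2]=[0, 0, 1], msg_vec=[0, 0, 1]; VV[1]=max(VV[1],msg_vec) then VV[1][1]++ -> VV[1]=[0, 1, 1]
Event 2: LOCAL 0: VV[0][0]++ -> VV[0]=[1, 0, 0]
Event 3: LOCAL 2: VV[2][2]++ -> VV[2]=[0, 0, 2]
Event 4: LOCAL 1: VV[1][1]++ -> VV[1]=[0, 2, 1]
Event 5: LOCAL 0: VV[0][0]++ -> VV[0]=[2, 0, 0]
Event 6: LOCAL 2: VV[2][2]++ -> VV[2]=[0, 0, 3]
Event 4 stamp: [0, 2, 1]
Event 5 stamp: [2, 0, 0]
[0, 2, 1] <= [2, 0, 0]? False
[2, 0, 0] <= [0, 2, 1]? False
Relation: concurrent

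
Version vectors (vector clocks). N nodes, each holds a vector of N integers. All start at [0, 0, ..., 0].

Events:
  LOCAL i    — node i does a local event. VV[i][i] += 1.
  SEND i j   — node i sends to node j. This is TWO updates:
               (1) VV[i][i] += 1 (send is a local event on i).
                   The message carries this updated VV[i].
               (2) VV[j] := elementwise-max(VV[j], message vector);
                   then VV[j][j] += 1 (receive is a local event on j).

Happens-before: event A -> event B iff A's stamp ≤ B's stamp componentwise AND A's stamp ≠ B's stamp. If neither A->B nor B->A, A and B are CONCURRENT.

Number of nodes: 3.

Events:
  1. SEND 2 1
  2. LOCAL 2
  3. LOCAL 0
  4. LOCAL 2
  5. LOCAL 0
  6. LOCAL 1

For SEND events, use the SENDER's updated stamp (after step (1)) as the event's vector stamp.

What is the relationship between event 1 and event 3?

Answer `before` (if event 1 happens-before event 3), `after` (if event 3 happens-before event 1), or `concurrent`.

Initial: VV[0]=[0, 0, 0]
Initial: VV[1]=[0, 0, 0]
Initial: VV[2]=[0, 0, 0]
Event 1: SEND 2->1: VV[2][2]++ -> VV[2]=[0, 0, 1], msg_vec=[0, 0, 1]; VV[1]=max(VV[1],msg_vec) then VV[1][1]++ -> VV[1]=[0, 1, 1]
Event 2: LOCAL 2: VV[2][2]++ -> VV[2]=[0, 0, 2]
Event 3: LOCAL 0: VV[0][0]++ -> VV[0]=[1, 0, 0]
Event 4: LOCAL 2: VV[2][2]++ -> VV[2]=[0, 0, 3]
Event 5: LOCAL 0: VV[0][0]++ -> VV[0]=[2, 0, 0]
Event 6: LOCAL 1: VV[1][1]++ -> VV[1]=[0, 2, 1]
Event 1 stamp: [0, 0, 1]
Event 3 stamp: [1, 0, 0]
[0, 0, 1] <= [1, 0, 0]? False
[1, 0, 0] <= [0, 0, 1]? False
Relation: concurrent

Answer: concurrent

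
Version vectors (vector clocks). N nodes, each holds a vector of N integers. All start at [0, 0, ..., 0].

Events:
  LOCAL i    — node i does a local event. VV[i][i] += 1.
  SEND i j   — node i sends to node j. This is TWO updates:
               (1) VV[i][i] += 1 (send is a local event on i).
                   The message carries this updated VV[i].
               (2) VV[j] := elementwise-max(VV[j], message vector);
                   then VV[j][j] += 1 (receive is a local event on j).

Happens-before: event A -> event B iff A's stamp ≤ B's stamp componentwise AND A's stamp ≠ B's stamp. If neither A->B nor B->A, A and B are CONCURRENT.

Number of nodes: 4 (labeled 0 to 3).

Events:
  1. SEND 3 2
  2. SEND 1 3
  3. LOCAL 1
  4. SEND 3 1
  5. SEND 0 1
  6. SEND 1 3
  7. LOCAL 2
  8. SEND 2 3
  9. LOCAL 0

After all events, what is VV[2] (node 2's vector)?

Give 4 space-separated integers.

Initial: VV[0]=[0, 0, 0, 0]
Initial: VV[1]=[0, 0, 0, 0]
Initial: VV[2]=[0, 0, 0, 0]
Initial: VV[3]=[0, 0, 0, 0]
Event 1: SEND 3->2: VV[3][3]++ -> VV[3]=[0, 0, 0, 1], msg_vec=[0, 0, 0, 1]; VV[2]=max(VV[2],msg_vec) then VV[2][2]++ -> VV[2]=[0, 0, 1, 1]
Event 2: SEND 1->3: VV[1][1]++ -> VV[1]=[0, 1, 0, 0], msg_vec=[0, 1, 0, 0]; VV[3]=max(VV[3],msg_vec) then VV[3][3]++ -> VV[3]=[0, 1, 0, 2]
Event 3: LOCAL 1: VV[1][1]++ -> VV[1]=[0, 2, 0, 0]
Event 4: SEND 3->1: VV[3][3]++ -> VV[3]=[0, 1, 0, 3], msg_vec=[0, 1, 0, 3]; VV[1]=max(VV[1],msg_vec) then VV[1][1]++ -> VV[1]=[0, 3, 0, 3]
Event 5: SEND 0->1: VV[0][0]++ -> VV[0]=[1, 0, 0, 0], msg_vec=[1, 0, 0, 0]; VV[1]=max(VV[1],msg_vec) then VV[1][1]++ -> VV[1]=[1, 4, 0, 3]
Event 6: SEND 1->3: VV[1][1]++ -> VV[1]=[1, 5, 0, 3], msg_vec=[1, 5, 0, 3]; VV[3]=max(VV[3],msg_vec) then VV[3][3]++ -> VV[3]=[1, 5, 0, 4]
Event 7: LOCAL 2: VV[2][2]++ -> VV[2]=[0, 0, 2, 1]
Event 8: SEND 2->3: VV[2][2]++ -> VV[2]=[0, 0, 3, 1], msg_vec=[0, 0, 3, 1]; VV[3]=max(VV[3],msg_vec) then VV[3][3]++ -> VV[3]=[1, 5, 3, 5]
Event 9: LOCAL 0: VV[0][0]++ -> VV[0]=[2, 0, 0, 0]
Final vectors: VV[0]=[2, 0, 0, 0]; VV[1]=[1, 5, 0, 3]; VV[2]=[0, 0, 3, 1]; VV[3]=[1, 5, 3, 5]

Answer: 0 0 3 1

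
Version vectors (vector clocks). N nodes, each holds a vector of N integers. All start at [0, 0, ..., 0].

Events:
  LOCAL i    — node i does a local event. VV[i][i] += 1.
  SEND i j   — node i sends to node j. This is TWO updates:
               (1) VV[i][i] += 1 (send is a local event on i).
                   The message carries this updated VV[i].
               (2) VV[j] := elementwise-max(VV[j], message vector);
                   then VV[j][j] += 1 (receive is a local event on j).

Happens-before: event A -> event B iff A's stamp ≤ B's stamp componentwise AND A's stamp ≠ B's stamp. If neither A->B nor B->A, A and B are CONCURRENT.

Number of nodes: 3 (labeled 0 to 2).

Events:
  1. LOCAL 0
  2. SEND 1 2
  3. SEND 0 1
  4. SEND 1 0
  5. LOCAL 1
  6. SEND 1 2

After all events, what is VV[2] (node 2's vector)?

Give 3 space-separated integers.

Answer: 2 5 2

Derivation:
Initial: VV[0]=[0, 0, 0]
Initial: VV[1]=[0, 0, 0]
Initial: VV[2]=[0, 0, 0]
Event 1: LOCAL 0: VV[0][0]++ -> VV[0]=[1, 0, 0]
Event 2: SEND 1->2: VV[1][1]++ -> VV[1]=[0, 1, 0], msg_vec=[0, 1, 0]; VV[2]=max(VV[2],msg_vec) then VV[2][2]++ -> VV[2]=[0, 1, 1]
Event 3: SEND 0->1: VV[0][0]++ -> VV[0]=[2, 0, 0], msg_vec=[2, 0, 0]; VV[1]=max(VV[1],msg_vec) then VV[1][1]++ -> VV[1]=[2, 2, 0]
Event 4: SEND 1->0: VV[1][1]++ -> VV[1]=[2, 3, 0], msg_vec=[2, 3, 0]; VV[0]=max(VV[0],msg_vec) then VV[0][0]++ -> VV[0]=[3, 3, 0]
Event 5: LOCAL 1: VV[1][1]++ -> VV[1]=[2, 4, 0]
Event 6: SEND 1->2: VV[1][1]++ -> VV[1]=[2, 5, 0], msg_vec=[2, 5, 0]; VV[2]=max(VV[2],msg_vec) then VV[2][2]++ -> VV[2]=[2, 5, 2]
Final vectors: VV[0]=[3, 3, 0]; VV[1]=[2, 5, 0]; VV[2]=[2, 5, 2]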